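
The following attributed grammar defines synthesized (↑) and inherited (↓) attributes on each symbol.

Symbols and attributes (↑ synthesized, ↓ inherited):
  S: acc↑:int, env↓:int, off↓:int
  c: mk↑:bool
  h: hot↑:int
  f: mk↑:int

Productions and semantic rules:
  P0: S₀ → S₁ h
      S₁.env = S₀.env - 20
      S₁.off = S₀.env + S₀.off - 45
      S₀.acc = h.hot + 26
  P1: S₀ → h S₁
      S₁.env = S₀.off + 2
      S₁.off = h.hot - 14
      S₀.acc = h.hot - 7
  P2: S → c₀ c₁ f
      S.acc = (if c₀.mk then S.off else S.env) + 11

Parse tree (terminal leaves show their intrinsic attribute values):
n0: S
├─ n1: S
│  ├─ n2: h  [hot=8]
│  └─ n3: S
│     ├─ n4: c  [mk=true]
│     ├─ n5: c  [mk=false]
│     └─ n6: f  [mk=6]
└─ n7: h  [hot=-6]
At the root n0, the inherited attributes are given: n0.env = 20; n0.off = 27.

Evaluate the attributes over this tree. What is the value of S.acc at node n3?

1. n0.env = 20  [given at root]
2. n0.off = 27  [given at root]
3. n1.env = 0  [S₀.env - 20]
4. n1.off = 2  [S₀.env + S₀.off - 45]
5. n2.hot = 8  [terminal]
6. n3.env = 4  [S₀.off + 2]
7. n3.off = -6  [h.hot - 14]
8. n4.mk = true  [terminal]
9. n5.mk = false  [terminal]
10. n6.mk = 6  [terminal]
11. n3.acc = 5  [(if c₀.mk then S.off else S.env) + 11]
12. n1.acc = 1  [h.hot - 7]
13. n7.hot = -6  [terminal]
14. n0.acc = 20  [h.hot + 26]

5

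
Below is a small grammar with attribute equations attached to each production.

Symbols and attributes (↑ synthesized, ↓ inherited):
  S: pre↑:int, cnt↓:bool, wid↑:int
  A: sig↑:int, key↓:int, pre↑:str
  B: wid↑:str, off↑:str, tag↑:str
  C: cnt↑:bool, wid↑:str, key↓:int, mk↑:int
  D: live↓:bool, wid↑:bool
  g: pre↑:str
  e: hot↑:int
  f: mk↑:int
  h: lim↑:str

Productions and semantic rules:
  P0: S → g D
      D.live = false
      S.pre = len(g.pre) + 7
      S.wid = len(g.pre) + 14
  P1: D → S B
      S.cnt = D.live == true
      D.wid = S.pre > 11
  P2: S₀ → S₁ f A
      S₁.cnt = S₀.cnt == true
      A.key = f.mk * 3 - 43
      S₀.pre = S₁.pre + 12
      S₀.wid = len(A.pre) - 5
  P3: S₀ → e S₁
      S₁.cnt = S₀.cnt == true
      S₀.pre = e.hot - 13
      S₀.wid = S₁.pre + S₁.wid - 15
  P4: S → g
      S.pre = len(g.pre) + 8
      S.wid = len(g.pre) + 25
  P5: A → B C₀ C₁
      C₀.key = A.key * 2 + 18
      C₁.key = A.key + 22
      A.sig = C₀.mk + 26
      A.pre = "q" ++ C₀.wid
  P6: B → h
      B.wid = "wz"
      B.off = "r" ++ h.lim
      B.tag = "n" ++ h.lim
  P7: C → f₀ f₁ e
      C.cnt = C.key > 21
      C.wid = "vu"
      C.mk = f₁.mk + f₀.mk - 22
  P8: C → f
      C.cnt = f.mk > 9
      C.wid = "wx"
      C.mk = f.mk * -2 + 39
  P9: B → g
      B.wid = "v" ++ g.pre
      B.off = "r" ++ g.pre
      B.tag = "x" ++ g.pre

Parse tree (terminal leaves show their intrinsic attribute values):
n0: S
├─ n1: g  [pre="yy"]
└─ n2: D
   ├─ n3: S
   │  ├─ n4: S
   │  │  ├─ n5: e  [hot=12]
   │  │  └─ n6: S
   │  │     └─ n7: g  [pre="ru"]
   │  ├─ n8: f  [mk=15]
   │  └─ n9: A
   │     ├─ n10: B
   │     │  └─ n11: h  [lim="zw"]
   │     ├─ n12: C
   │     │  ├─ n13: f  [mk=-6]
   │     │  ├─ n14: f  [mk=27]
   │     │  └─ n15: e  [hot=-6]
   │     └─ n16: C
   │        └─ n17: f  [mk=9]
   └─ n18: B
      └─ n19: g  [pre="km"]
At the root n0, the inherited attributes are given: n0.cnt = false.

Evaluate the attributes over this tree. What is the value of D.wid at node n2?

false

1. n0.cnt = false  [given at root]
2. n1.pre = "yy"  [terminal]
3. n2.live = false  [false]
4. n3.cnt = false  [D.live == true]
5. n4.cnt = false  [S₀.cnt == true]
6. n5.hot = 12  [terminal]
7. n6.cnt = false  [S₀.cnt == true]
8. n7.pre = "ru"  [terminal]
9. n6.pre = 10  [len(g.pre) + 8]
10. n6.wid = 27  [len(g.pre) + 25]
11. n4.pre = -1  [e.hot - 13]
12. n4.wid = 22  [S₁.pre + S₁.wid - 15]
13. n8.mk = 15  [terminal]
14. n9.key = 2  [f.mk * 3 - 43]
15. n11.lim = "zw"  [terminal]
16. n10.wid = "wz"  ["wz"]
17. n10.off = "rzw"  ["r" ++ h.lim]
18. n10.tag = "nzw"  ["n" ++ h.lim]
19. n12.key = 22  [A.key * 2 + 18]
20. n13.mk = -6  [terminal]
21. n14.mk = 27  [terminal]
22. n15.hot = -6  [terminal]
23. n12.cnt = true  [C.key > 21]
24. n12.wid = "vu"  ["vu"]
25. n12.mk = -1  [f₁.mk + f₀.mk - 22]
26. n16.key = 24  [A.key + 22]
27. n17.mk = 9  [terminal]
28. n16.cnt = false  [f.mk > 9]
29. n16.wid = "wx"  ["wx"]
30. n16.mk = 21  [f.mk * -2 + 39]
31. n9.sig = 25  [C₀.mk + 26]
32. n9.pre = "qvu"  ["q" ++ C₀.wid]
33. n3.pre = 11  [S₁.pre + 12]
34. n3.wid = -2  [len(A.pre) - 5]
35. n19.pre = "km"  [terminal]
36. n18.wid = "vkm"  ["v" ++ g.pre]
37. n18.off = "rkm"  ["r" ++ g.pre]
38. n18.tag = "xkm"  ["x" ++ g.pre]
39. n2.wid = false  [S.pre > 11]
40. n0.pre = 9  [len(g.pre) + 7]
41. n0.wid = 16  [len(g.pre) + 14]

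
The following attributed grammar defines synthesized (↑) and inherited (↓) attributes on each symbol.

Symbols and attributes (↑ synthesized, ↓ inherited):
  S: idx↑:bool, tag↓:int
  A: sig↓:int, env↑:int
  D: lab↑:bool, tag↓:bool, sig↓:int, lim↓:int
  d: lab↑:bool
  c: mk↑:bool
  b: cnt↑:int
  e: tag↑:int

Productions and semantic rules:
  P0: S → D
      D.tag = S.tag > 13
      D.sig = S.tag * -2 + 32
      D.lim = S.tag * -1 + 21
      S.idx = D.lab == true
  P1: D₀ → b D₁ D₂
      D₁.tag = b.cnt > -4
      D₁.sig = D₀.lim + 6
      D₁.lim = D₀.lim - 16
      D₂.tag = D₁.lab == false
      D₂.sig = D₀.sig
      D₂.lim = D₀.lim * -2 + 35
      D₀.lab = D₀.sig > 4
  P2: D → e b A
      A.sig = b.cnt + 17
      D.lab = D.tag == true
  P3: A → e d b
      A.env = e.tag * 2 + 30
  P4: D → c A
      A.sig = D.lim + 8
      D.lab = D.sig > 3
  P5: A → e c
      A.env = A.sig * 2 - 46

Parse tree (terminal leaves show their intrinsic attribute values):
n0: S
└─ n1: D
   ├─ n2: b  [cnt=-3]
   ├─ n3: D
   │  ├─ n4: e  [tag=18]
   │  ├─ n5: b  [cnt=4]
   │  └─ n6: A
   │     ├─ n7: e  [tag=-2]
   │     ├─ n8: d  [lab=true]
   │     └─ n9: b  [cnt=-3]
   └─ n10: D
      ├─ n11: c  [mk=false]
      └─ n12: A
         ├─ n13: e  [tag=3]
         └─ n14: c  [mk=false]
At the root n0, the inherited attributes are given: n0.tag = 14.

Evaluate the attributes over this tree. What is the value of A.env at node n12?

1. n0.tag = 14  [given at root]
2. n1.tag = true  [S.tag > 13]
3. n1.sig = 4  [S.tag * -2 + 32]
4. n1.lim = 7  [S.tag * -1 + 21]
5. n2.cnt = -3  [terminal]
6. n3.tag = true  [b.cnt > -4]
7. n3.sig = 13  [D₀.lim + 6]
8. n3.lim = -9  [D₀.lim - 16]
9. n4.tag = 18  [terminal]
10. n5.cnt = 4  [terminal]
11. n6.sig = 21  [b.cnt + 17]
12. n7.tag = -2  [terminal]
13. n8.lab = true  [terminal]
14. n9.cnt = -3  [terminal]
15. n6.env = 26  [e.tag * 2 + 30]
16. n3.lab = true  [D.tag == true]
17. n10.tag = false  [D₁.lab == false]
18. n10.sig = 4  [D₀.sig]
19. n10.lim = 21  [D₀.lim * -2 + 35]
20. n11.mk = false  [terminal]
21. n12.sig = 29  [D.lim + 8]
22. n13.tag = 3  [terminal]
23. n14.mk = false  [terminal]
24. n12.env = 12  [A.sig * 2 - 46]
25. n10.lab = true  [D.sig > 3]
26. n1.lab = false  [D₀.sig > 4]
27. n0.idx = false  [D.lab == true]

12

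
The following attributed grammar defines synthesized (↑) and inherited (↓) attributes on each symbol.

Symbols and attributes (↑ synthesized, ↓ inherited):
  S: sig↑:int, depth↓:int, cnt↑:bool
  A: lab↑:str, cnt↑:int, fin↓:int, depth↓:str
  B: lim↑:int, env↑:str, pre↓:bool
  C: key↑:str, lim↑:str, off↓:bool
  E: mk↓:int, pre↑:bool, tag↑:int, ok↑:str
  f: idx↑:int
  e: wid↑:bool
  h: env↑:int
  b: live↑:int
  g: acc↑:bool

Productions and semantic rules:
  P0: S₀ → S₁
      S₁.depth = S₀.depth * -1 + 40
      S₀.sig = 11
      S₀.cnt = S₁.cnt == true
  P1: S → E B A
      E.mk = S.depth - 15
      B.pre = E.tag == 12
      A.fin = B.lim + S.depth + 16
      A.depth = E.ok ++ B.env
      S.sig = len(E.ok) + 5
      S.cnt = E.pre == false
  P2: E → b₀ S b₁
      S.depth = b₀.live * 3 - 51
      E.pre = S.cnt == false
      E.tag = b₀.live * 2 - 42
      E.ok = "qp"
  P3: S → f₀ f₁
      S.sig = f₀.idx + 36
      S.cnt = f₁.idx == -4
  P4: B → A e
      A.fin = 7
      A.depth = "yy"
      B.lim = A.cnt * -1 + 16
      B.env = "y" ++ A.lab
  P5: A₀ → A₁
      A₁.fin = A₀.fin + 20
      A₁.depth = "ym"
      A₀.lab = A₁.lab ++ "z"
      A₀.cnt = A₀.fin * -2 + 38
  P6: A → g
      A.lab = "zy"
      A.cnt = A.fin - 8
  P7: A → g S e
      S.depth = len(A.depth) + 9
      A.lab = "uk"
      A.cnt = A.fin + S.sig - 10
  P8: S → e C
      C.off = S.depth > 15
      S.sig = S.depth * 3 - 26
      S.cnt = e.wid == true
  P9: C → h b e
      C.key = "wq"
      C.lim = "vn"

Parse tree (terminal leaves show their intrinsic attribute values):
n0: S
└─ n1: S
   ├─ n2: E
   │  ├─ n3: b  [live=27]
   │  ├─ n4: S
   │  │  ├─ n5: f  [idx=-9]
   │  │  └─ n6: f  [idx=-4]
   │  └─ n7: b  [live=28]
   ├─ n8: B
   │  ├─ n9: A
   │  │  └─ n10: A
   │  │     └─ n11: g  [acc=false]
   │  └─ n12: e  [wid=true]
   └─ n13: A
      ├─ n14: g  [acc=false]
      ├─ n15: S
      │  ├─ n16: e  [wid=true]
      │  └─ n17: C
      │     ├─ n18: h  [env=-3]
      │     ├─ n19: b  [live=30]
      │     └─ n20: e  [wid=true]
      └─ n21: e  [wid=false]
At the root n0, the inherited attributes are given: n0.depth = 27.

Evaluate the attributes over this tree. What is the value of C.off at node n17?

1. n0.depth = 27  [given at root]
2. n1.depth = 13  [S₀.depth * -1 + 40]
3. n2.mk = -2  [S.depth - 15]
4. n3.live = 27  [terminal]
5. n4.depth = 30  [b₀.live * 3 - 51]
6. n5.idx = -9  [terminal]
7. n6.idx = -4  [terminal]
8. n4.sig = 27  [f₀.idx + 36]
9. n4.cnt = true  [f₁.idx == -4]
10. n7.live = 28  [terminal]
11. n2.pre = false  [S.cnt == false]
12. n2.tag = 12  [b₀.live * 2 - 42]
13. n2.ok = "qp"  ["qp"]
14. n8.pre = true  [E.tag == 12]
15. n9.fin = 7  [7]
16. n9.depth = "yy"  ["yy"]
17. n10.fin = 27  [A₀.fin + 20]
18. n10.depth = "ym"  ["ym"]
19. n11.acc = false  [terminal]
20. n10.lab = "zy"  ["zy"]
21. n10.cnt = 19  [A.fin - 8]
22. n9.lab = "zyz"  [A₁.lab ++ "z"]
23. n9.cnt = 24  [A₀.fin * -2 + 38]
24. n12.wid = true  [terminal]
25. n8.lim = -8  [A.cnt * -1 + 16]
26. n8.env = "yzyz"  ["y" ++ A.lab]
27. n13.fin = 21  [B.lim + S.depth + 16]
28. n13.depth = "qpyzyz"  [E.ok ++ B.env]
29. n14.acc = false  [terminal]
30. n15.depth = 15  [len(A.depth) + 9]
31. n16.wid = true  [terminal]
32. n17.off = false  [S.depth > 15]
33. n18.env = -3  [terminal]
34. n19.live = 30  [terminal]
35. n20.wid = true  [terminal]
36. n17.key = "wq"  ["wq"]
37. n17.lim = "vn"  ["vn"]
38. n15.sig = 19  [S.depth * 3 - 26]
39. n15.cnt = true  [e.wid == true]
40. n21.wid = false  [terminal]
41. n13.lab = "uk"  ["uk"]
42. n13.cnt = 30  [A.fin + S.sig - 10]
43. n1.sig = 7  [len(E.ok) + 5]
44. n1.cnt = true  [E.pre == false]
45. n0.sig = 11  [11]
46. n0.cnt = true  [S₁.cnt == true]

false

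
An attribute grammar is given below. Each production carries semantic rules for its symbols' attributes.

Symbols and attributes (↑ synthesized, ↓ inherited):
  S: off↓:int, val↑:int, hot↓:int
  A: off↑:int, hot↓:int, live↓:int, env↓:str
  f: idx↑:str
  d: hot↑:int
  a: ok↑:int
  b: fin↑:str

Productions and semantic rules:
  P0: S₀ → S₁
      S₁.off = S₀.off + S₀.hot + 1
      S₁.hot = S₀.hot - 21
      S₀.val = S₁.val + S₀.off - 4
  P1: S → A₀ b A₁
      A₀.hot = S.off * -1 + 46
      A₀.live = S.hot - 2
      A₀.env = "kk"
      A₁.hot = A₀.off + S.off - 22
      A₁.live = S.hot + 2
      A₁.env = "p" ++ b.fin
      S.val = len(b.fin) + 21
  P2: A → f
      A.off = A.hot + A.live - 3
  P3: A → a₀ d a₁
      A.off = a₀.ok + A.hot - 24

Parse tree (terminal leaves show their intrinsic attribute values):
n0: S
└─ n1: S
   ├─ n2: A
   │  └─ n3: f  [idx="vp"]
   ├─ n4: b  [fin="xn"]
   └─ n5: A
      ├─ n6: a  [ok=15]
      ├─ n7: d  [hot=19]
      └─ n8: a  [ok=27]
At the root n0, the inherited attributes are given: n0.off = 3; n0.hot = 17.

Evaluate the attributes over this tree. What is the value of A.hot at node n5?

15

1. n0.off = 3  [given at root]
2. n0.hot = 17  [given at root]
3. n1.off = 21  [S₀.off + S₀.hot + 1]
4. n1.hot = -4  [S₀.hot - 21]
5. n2.hot = 25  [S.off * -1 + 46]
6. n2.live = -6  [S.hot - 2]
7. n2.env = "kk"  ["kk"]
8. n3.idx = "vp"  [terminal]
9. n2.off = 16  [A.hot + A.live - 3]
10. n4.fin = "xn"  [terminal]
11. n5.hot = 15  [A₀.off + S.off - 22]
12. n5.live = -2  [S.hot + 2]
13. n5.env = "pxn"  ["p" ++ b.fin]
14. n6.ok = 15  [terminal]
15. n7.hot = 19  [terminal]
16. n8.ok = 27  [terminal]
17. n5.off = 6  [a₀.ok + A.hot - 24]
18. n1.val = 23  [len(b.fin) + 21]
19. n0.val = 22  [S₁.val + S₀.off - 4]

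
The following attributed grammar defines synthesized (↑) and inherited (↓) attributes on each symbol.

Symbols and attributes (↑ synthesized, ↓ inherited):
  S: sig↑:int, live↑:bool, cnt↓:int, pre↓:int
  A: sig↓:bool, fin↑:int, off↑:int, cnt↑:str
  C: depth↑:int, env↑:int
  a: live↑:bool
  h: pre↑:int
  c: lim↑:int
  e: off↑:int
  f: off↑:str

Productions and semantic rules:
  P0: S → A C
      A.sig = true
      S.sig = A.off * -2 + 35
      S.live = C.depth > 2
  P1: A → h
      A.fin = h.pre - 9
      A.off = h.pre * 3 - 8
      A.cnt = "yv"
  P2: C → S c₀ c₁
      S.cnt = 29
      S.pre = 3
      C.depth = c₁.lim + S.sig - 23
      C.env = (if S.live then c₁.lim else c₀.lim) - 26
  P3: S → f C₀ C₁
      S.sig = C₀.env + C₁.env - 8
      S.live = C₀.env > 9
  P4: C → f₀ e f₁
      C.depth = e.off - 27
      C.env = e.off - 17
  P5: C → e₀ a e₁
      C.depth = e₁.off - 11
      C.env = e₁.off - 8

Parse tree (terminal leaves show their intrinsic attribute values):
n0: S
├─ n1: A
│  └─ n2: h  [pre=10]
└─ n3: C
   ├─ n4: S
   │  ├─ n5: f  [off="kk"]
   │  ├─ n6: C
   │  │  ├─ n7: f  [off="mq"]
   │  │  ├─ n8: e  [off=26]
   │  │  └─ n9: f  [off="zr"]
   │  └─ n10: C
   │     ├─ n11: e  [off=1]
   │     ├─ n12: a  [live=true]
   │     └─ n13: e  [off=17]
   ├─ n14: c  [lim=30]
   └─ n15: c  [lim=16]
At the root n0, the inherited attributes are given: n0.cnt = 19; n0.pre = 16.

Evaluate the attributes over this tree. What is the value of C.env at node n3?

1. n0.cnt = 19  [given at root]
2. n0.pre = 16  [given at root]
3. n1.sig = true  [true]
4. n2.pre = 10  [terminal]
5. n1.fin = 1  [h.pre - 9]
6. n1.off = 22  [h.pre * 3 - 8]
7. n1.cnt = "yv"  ["yv"]
8. n4.cnt = 29  [29]
9. n4.pre = 3  [3]
10. n5.off = "kk"  [terminal]
11. n7.off = "mq"  [terminal]
12. n8.off = 26  [terminal]
13. n9.off = "zr"  [terminal]
14. n6.depth = -1  [e.off - 27]
15. n6.env = 9  [e.off - 17]
16. n11.off = 1  [terminal]
17. n12.live = true  [terminal]
18. n13.off = 17  [terminal]
19. n10.depth = 6  [e₁.off - 11]
20. n10.env = 9  [e₁.off - 8]
21. n4.sig = 10  [C₀.env + C₁.env - 8]
22. n4.live = false  [C₀.env > 9]
23. n14.lim = 30  [terminal]
24. n15.lim = 16  [terminal]
25. n3.depth = 3  [c₁.lim + S.sig - 23]
26. n3.env = 4  [(if S.live then c₁.lim else c₀.lim) - 26]
27. n0.sig = -9  [A.off * -2 + 35]
28. n0.live = true  [C.depth > 2]

4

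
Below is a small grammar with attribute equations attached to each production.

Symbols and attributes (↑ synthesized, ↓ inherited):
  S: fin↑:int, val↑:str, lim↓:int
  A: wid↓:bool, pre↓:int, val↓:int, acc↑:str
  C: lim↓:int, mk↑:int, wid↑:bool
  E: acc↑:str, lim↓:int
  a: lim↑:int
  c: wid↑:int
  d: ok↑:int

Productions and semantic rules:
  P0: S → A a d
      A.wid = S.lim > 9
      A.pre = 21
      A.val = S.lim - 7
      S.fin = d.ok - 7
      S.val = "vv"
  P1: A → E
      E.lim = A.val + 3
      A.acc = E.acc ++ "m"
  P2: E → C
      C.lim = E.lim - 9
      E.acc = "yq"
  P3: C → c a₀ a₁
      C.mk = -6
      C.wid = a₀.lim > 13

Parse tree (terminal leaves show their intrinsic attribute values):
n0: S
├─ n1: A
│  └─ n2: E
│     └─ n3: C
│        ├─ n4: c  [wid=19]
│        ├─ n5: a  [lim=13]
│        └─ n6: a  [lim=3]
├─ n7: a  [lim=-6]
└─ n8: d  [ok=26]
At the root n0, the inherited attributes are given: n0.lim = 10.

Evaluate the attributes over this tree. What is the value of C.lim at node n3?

1. n0.lim = 10  [given at root]
2. n1.wid = true  [S.lim > 9]
3. n1.pre = 21  [21]
4. n1.val = 3  [S.lim - 7]
5. n2.lim = 6  [A.val + 3]
6. n3.lim = -3  [E.lim - 9]
7. n4.wid = 19  [terminal]
8. n5.lim = 13  [terminal]
9. n6.lim = 3  [terminal]
10. n3.mk = -6  [-6]
11. n3.wid = false  [a₀.lim > 13]
12. n2.acc = "yq"  ["yq"]
13. n1.acc = "yqm"  [E.acc ++ "m"]
14. n7.lim = -6  [terminal]
15. n8.ok = 26  [terminal]
16. n0.fin = 19  [d.ok - 7]
17. n0.val = "vv"  ["vv"]

-3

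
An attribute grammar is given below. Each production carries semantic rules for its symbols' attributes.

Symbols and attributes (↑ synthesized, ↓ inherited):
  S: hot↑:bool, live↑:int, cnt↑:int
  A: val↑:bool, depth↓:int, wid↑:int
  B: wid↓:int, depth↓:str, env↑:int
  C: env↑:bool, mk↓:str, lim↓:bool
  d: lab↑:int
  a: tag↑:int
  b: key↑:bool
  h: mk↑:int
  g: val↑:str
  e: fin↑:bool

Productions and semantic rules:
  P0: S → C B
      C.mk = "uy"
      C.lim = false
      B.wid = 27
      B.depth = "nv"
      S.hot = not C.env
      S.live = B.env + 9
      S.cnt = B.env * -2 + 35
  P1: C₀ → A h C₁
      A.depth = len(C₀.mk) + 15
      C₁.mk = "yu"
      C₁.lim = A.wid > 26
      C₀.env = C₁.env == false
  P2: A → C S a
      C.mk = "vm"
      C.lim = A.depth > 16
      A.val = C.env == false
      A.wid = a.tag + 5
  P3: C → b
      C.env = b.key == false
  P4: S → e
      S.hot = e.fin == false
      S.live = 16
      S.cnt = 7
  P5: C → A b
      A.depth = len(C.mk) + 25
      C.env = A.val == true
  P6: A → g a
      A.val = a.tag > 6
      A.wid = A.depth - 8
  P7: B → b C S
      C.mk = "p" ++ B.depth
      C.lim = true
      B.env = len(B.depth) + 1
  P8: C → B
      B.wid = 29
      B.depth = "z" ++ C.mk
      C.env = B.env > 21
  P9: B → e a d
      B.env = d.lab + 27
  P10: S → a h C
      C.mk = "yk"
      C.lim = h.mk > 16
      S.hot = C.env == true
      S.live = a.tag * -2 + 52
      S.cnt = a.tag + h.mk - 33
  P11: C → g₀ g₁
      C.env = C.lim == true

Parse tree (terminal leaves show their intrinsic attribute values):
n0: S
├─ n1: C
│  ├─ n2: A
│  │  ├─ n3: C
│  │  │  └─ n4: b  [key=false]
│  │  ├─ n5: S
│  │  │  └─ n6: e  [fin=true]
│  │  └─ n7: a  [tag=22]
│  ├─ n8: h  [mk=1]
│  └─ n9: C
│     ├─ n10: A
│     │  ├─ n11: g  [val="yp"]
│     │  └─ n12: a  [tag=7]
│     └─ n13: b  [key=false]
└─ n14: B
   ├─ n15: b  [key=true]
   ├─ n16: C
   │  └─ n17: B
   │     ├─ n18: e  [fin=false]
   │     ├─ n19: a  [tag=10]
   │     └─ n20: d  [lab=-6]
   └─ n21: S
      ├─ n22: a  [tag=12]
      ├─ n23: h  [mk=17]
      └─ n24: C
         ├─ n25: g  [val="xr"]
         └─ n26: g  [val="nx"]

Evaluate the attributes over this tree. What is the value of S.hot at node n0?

true

1. n1.mk = "uy"  ["uy"]
2. n1.lim = false  [false]
3. n2.depth = 17  [len(C₀.mk) + 15]
4. n3.mk = "vm"  ["vm"]
5. n3.lim = true  [A.depth > 16]
6. n4.key = false  [terminal]
7. n3.env = true  [b.key == false]
8. n6.fin = true  [terminal]
9. n5.hot = false  [e.fin == false]
10. n5.live = 16  [16]
11. n5.cnt = 7  [7]
12. n7.tag = 22  [terminal]
13. n2.val = false  [C.env == false]
14. n2.wid = 27  [a.tag + 5]
15. n8.mk = 1  [terminal]
16. n9.mk = "yu"  ["yu"]
17. n9.lim = true  [A.wid > 26]
18. n10.depth = 27  [len(C.mk) + 25]
19. n11.val = "yp"  [terminal]
20. n12.tag = 7  [terminal]
21. n10.val = true  [a.tag > 6]
22. n10.wid = 19  [A.depth - 8]
23. n13.key = false  [terminal]
24. n9.env = true  [A.val == true]
25. n1.env = false  [C₁.env == false]
26. n14.wid = 27  [27]
27. n14.depth = "nv"  ["nv"]
28. n15.key = true  [terminal]
29. n16.mk = "pnv"  ["p" ++ B.depth]
30. n16.lim = true  [true]
31. n17.wid = 29  [29]
32. n17.depth = "zpnv"  ["z" ++ C.mk]
33. n18.fin = false  [terminal]
34. n19.tag = 10  [terminal]
35. n20.lab = -6  [terminal]
36. n17.env = 21  [d.lab + 27]
37. n16.env = false  [B.env > 21]
38. n22.tag = 12  [terminal]
39. n23.mk = 17  [terminal]
40. n24.mk = "yk"  ["yk"]
41. n24.lim = true  [h.mk > 16]
42. n25.val = "xr"  [terminal]
43. n26.val = "nx"  [terminal]
44. n24.env = true  [C.lim == true]
45. n21.hot = true  [C.env == true]
46. n21.live = 28  [a.tag * -2 + 52]
47. n21.cnt = -4  [a.tag + h.mk - 33]
48. n14.env = 3  [len(B.depth) + 1]
49. n0.hot = true  [not C.env]
50. n0.live = 12  [B.env + 9]
51. n0.cnt = 29  [B.env * -2 + 35]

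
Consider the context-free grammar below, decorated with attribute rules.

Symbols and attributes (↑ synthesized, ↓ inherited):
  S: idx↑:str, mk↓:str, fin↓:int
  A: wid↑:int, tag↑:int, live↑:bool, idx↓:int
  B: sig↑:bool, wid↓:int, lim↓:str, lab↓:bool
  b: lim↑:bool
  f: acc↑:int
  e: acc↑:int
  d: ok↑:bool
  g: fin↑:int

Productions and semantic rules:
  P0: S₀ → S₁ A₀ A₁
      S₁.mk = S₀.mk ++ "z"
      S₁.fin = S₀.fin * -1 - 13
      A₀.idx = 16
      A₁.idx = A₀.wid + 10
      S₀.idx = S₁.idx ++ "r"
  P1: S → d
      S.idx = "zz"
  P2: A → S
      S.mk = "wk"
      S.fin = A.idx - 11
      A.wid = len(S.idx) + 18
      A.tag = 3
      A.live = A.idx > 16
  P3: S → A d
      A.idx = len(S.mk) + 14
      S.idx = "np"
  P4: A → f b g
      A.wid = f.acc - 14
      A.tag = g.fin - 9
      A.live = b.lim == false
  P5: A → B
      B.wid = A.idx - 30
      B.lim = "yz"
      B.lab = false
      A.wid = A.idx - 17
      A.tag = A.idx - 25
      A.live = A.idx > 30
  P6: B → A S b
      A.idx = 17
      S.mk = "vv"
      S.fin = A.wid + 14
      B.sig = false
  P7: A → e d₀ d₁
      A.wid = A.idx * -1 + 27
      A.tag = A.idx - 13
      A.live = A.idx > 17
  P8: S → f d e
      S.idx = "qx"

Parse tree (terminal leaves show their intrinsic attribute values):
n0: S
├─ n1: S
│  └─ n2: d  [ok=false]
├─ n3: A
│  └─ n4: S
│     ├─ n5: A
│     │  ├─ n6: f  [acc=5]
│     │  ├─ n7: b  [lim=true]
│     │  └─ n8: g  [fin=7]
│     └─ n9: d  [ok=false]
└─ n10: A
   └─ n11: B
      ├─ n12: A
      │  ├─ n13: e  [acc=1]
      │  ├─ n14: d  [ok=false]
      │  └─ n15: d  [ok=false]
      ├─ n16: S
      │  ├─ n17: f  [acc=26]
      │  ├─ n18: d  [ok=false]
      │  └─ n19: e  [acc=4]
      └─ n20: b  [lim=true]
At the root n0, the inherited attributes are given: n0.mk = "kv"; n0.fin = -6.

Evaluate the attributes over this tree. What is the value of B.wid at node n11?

1. n0.mk = "kv"  [given at root]
2. n0.fin = -6  [given at root]
3. n1.mk = "kvz"  [S₀.mk ++ "z"]
4. n1.fin = -7  [S₀.fin * -1 - 13]
5. n2.ok = false  [terminal]
6. n1.idx = "zz"  ["zz"]
7. n3.idx = 16  [16]
8. n4.mk = "wk"  ["wk"]
9. n4.fin = 5  [A.idx - 11]
10. n5.idx = 16  [len(S.mk) + 14]
11. n6.acc = 5  [terminal]
12. n7.lim = true  [terminal]
13. n8.fin = 7  [terminal]
14. n5.wid = -9  [f.acc - 14]
15. n5.tag = -2  [g.fin - 9]
16. n5.live = false  [b.lim == false]
17. n9.ok = false  [terminal]
18. n4.idx = "np"  ["np"]
19. n3.wid = 20  [len(S.idx) + 18]
20. n3.tag = 3  [3]
21. n3.live = false  [A.idx > 16]
22. n10.idx = 30  [A₀.wid + 10]
23. n11.wid = 0  [A.idx - 30]
24. n11.lim = "yz"  ["yz"]
25. n11.lab = false  [false]
26. n12.idx = 17  [17]
27. n13.acc = 1  [terminal]
28. n14.ok = false  [terminal]
29. n15.ok = false  [terminal]
30. n12.wid = 10  [A.idx * -1 + 27]
31. n12.tag = 4  [A.idx - 13]
32. n12.live = false  [A.idx > 17]
33. n16.mk = "vv"  ["vv"]
34. n16.fin = 24  [A.wid + 14]
35. n17.acc = 26  [terminal]
36. n18.ok = false  [terminal]
37. n19.acc = 4  [terminal]
38. n16.idx = "qx"  ["qx"]
39. n20.lim = true  [terminal]
40. n11.sig = false  [false]
41. n10.wid = 13  [A.idx - 17]
42. n10.tag = 5  [A.idx - 25]
43. n10.live = false  [A.idx > 30]
44. n0.idx = "zzr"  [S₁.idx ++ "r"]

0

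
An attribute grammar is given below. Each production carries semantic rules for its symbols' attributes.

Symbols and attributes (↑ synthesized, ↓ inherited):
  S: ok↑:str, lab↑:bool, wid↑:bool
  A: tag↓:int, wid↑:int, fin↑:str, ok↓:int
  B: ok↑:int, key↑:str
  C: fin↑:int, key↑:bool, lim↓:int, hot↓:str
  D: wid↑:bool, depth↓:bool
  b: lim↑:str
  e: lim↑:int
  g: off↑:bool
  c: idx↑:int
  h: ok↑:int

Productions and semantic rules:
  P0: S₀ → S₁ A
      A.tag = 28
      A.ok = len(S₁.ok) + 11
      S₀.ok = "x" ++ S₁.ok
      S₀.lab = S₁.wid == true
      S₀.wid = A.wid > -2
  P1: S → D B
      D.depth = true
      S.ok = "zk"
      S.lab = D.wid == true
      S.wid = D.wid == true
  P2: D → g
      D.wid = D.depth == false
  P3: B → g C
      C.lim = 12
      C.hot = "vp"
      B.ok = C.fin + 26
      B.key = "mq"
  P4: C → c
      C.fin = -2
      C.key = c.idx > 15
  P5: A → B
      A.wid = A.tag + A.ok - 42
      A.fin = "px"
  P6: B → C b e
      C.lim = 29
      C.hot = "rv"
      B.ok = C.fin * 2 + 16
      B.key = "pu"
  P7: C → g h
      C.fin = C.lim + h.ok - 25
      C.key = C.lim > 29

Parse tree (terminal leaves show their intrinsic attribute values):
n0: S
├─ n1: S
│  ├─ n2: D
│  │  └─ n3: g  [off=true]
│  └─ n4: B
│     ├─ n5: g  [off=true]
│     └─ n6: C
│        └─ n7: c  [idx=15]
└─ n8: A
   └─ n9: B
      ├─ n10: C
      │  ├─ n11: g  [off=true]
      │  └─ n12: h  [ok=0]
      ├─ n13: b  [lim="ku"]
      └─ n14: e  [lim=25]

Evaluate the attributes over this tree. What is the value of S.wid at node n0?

1. n2.depth = true  [true]
2. n3.off = true  [terminal]
3. n2.wid = false  [D.depth == false]
4. n5.off = true  [terminal]
5. n6.lim = 12  [12]
6. n6.hot = "vp"  ["vp"]
7. n7.idx = 15  [terminal]
8. n6.fin = -2  [-2]
9. n6.key = false  [c.idx > 15]
10. n4.ok = 24  [C.fin + 26]
11. n4.key = "mq"  ["mq"]
12. n1.ok = "zk"  ["zk"]
13. n1.lab = false  [D.wid == true]
14. n1.wid = false  [D.wid == true]
15. n8.tag = 28  [28]
16. n8.ok = 13  [len(S₁.ok) + 11]
17. n10.lim = 29  [29]
18. n10.hot = "rv"  ["rv"]
19. n11.off = true  [terminal]
20. n12.ok = 0  [terminal]
21. n10.fin = 4  [C.lim + h.ok - 25]
22. n10.key = false  [C.lim > 29]
23. n13.lim = "ku"  [terminal]
24. n14.lim = 25  [terminal]
25. n9.ok = 24  [C.fin * 2 + 16]
26. n9.key = "pu"  ["pu"]
27. n8.wid = -1  [A.tag + A.ok - 42]
28. n8.fin = "px"  ["px"]
29. n0.ok = "xzk"  ["x" ++ S₁.ok]
30. n0.lab = false  [S₁.wid == true]
31. n0.wid = true  [A.wid > -2]

true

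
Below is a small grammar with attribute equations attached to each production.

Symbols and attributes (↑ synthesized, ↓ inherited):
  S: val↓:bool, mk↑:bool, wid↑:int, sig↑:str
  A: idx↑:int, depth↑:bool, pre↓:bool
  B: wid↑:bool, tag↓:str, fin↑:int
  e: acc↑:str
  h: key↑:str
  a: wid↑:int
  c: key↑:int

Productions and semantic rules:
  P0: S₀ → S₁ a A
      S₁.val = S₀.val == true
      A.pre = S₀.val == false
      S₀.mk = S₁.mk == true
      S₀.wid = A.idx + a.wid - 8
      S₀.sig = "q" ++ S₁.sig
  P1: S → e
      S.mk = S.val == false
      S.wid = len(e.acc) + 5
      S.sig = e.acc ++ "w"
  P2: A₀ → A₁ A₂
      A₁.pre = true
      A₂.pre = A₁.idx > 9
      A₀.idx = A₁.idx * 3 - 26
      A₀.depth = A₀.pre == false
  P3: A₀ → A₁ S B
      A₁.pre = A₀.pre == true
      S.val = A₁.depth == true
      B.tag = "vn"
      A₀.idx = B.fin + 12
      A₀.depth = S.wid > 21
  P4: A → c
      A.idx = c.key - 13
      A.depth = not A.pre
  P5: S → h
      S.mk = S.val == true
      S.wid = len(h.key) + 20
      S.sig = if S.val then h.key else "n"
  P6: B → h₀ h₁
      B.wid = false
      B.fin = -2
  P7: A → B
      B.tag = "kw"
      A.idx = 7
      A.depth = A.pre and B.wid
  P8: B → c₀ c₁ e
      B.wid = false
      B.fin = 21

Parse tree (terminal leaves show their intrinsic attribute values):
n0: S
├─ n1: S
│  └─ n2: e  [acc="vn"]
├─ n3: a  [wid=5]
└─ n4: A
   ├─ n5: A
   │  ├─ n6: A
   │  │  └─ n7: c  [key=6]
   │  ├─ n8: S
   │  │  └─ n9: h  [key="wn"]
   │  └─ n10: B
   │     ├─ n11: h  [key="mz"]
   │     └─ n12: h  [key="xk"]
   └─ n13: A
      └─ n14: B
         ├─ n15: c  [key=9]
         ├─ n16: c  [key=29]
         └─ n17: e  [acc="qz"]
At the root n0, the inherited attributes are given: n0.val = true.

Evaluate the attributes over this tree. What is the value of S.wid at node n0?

1. n0.val = true  [given at root]
2. n1.val = true  [S₀.val == true]
3. n2.acc = "vn"  [terminal]
4. n1.mk = false  [S.val == false]
5. n1.wid = 7  [len(e.acc) + 5]
6. n1.sig = "vnw"  [e.acc ++ "w"]
7. n3.wid = 5  [terminal]
8. n4.pre = false  [S₀.val == false]
9. n5.pre = true  [true]
10. n6.pre = true  [A₀.pre == true]
11. n7.key = 6  [terminal]
12. n6.idx = -7  [c.key - 13]
13. n6.depth = false  [not A.pre]
14. n8.val = false  [A₁.depth == true]
15. n9.key = "wn"  [terminal]
16. n8.mk = false  [S.val == true]
17. n8.wid = 22  [len(h.key) + 20]
18. n8.sig = "n"  [if S.val then h.key else "n"]
19. n10.tag = "vn"  ["vn"]
20. n11.key = "mz"  [terminal]
21. n12.key = "xk"  [terminal]
22. n10.wid = false  [false]
23. n10.fin = -2  [-2]
24. n5.idx = 10  [B.fin + 12]
25. n5.depth = true  [S.wid > 21]
26. n13.pre = true  [A₁.idx > 9]
27. n14.tag = "kw"  ["kw"]
28. n15.key = 9  [terminal]
29. n16.key = 29  [terminal]
30. n17.acc = "qz"  [terminal]
31. n14.wid = false  [false]
32. n14.fin = 21  [21]
33. n13.idx = 7  [7]
34. n13.depth = false  [A.pre and B.wid]
35. n4.idx = 4  [A₁.idx * 3 - 26]
36. n4.depth = true  [A₀.pre == false]
37. n0.mk = false  [S₁.mk == true]
38. n0.wid = 1  [A.idx + a.wid - 8]
39. n0.sig = "qvnw"  ["q" ++ S₁.sig]

1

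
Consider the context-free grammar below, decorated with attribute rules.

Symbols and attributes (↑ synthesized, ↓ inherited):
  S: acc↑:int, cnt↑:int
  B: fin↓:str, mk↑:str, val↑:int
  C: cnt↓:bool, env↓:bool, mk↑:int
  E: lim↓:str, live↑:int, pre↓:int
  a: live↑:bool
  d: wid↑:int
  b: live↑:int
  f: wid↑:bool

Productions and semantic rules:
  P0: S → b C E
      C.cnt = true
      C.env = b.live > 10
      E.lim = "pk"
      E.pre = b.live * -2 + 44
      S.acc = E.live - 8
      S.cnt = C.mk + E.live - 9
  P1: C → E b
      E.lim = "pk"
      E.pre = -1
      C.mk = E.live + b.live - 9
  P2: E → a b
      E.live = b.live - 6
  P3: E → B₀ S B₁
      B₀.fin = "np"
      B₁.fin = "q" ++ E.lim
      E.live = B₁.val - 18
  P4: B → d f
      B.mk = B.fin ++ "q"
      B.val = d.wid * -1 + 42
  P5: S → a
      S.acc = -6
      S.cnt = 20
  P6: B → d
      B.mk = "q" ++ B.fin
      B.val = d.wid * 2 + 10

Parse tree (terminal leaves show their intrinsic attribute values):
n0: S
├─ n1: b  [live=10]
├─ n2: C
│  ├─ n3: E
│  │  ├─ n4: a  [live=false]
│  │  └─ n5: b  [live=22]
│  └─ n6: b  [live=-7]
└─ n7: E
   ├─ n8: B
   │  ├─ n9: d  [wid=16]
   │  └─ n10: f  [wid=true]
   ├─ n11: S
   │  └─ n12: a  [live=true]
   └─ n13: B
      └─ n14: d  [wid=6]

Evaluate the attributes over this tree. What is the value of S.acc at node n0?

1. n1.live = 10  [terminal]
2. n2.cnt = true  [true]
3. n2.env = false  [b.live > 10]
4. n3.lim = "pk"  ["pk"]
5. n3.pre = -1  [-1]
6. n4.live = false  [terminal]
7. n5.live = 22  [terminal]
8. n3.live = 16  [b.live - 6]
9. n6.live = -7  [terminal]
10. n2.mk = 0  [E.live + b.live - 9]
11. n7.lim = "pk"  ["pk"]
12. n7.pre = 24  [b.live * -2 + 44]
13. n8.fin = "np"  ["np"]
14. n9.wid = 16  [terminal]
15. n10.wid = true  [terminal]
16. n8.mk = "npq"  [B.fin ++ "q"]
17. n8.val = 26  [d.wid * -1 + 42]
18. n12.live = true  [terminal]
19. n11.acc = -6  [-6]
20. n11.cnt = 20  [20]
21. n13.fin = "qpk"  ["q" ++ E.lim]
22. n14.wid = 6  [terminal]
23. n13.mk = "qqpk"  ["q" ++ B.fin]
24. n13.val = 22  [d.wid * 2 + 10]
25. n7.live = 4  [B₁.val - 18]
26. n0.acc = -4  [E.live - 8]
27. n0.cnt = -5  [C.mk + E.live - 9]

-4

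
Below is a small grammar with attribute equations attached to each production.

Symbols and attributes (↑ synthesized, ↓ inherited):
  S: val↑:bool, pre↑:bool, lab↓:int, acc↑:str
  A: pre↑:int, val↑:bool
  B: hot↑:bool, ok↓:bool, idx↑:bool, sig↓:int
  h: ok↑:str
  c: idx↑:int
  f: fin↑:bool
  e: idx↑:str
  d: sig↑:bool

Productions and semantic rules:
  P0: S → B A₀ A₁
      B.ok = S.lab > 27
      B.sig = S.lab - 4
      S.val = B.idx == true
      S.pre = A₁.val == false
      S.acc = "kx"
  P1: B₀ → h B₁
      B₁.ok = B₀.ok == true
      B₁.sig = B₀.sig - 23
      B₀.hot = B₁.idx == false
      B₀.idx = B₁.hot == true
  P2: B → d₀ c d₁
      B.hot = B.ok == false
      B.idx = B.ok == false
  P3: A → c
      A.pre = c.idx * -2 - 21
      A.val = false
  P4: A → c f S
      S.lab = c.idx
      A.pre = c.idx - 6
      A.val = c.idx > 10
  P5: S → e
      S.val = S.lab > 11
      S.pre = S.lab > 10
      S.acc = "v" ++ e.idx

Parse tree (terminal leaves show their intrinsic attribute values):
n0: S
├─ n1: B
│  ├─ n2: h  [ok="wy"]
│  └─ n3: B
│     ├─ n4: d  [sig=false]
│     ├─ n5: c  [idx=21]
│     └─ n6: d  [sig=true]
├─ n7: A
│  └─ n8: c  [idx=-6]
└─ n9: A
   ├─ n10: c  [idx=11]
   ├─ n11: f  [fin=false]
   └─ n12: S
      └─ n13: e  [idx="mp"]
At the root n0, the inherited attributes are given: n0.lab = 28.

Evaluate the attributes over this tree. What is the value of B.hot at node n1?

1. n0.lab = 28  [given at root]
2. n1.ok = true  [S.lab > 27]
3. n1.sig = 24  [S.lab - 4]
4. n2.ok = "wy"  [terminal]
5. n3.ok = true  [B₀.ok == true]
6. n3.sig = 1  [B₀.sig - 23]
7. n4.sig = false  [terminal]
8. n5.idx = 21  [terminal]
9. n6.sig = true  [terminal]
10. n3.hot = false  [B.ok == false]
11. n3.idx = false  [B.ok == false]
12. n1.hot = true  [B₁.idx == false]
13. n1.idx = false  [B₁.hot == true]
14. n8.idx = -6  [terminal]
15. n7.pre = -9  [c.idx * -2 - 21]
16. n7.val = false  [false]
17. n10.idx = 11  [terminal]
18. n11.fin = false  [terminal]
19. n12.lab = 11  [c.idx]
20. n13.idx = "mp"  [terminal]
21. n12.val = false  [S.lab > 11]
22. n12.pre = true  [S.lab > 10]
23. n12.acc = "vmp"  ["v" ++ e.idx]
24. n9.pre = 5  [c.idx - 6]
25. n9.val = true  [c.idx > 10]
26. n0.val = false  [B.idx == true]
27. n0.pre = false  [A₁.val == false]
28. n0.acc = "kx"  ["kx"]

true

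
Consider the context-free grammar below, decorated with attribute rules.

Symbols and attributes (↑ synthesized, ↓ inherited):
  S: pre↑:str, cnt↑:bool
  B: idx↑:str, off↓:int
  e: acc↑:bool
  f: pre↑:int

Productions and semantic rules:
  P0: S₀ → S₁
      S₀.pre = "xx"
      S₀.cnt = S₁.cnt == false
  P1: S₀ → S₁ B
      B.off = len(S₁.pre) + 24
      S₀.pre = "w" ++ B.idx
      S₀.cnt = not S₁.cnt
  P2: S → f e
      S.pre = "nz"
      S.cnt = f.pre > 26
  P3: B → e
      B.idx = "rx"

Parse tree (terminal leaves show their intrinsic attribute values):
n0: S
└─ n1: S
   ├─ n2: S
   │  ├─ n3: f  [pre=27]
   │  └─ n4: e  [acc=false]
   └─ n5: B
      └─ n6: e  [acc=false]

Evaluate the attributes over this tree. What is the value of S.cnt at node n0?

true

1. n3.pre = 27  [terminal]
2. n4.acc = false  [terminal]
3. n2.pre = "nz"  ["nz"]
4. n2.cnt = true  [f.pre > 26]
5. n5.off = 26  [len(S₁.pre) + 24]
6. n6.acc = false  [terminal]
7. n5.idx = "rx"  ["rx"]
8. n1.pre = "wrx"  ["w" ++ B.idx]
9. n1.cnt = false  [not S₁.cnt]
10. n0.pre = "xx"  ["xx"]
11. n0.cnt = true  [S₁.cnt == false]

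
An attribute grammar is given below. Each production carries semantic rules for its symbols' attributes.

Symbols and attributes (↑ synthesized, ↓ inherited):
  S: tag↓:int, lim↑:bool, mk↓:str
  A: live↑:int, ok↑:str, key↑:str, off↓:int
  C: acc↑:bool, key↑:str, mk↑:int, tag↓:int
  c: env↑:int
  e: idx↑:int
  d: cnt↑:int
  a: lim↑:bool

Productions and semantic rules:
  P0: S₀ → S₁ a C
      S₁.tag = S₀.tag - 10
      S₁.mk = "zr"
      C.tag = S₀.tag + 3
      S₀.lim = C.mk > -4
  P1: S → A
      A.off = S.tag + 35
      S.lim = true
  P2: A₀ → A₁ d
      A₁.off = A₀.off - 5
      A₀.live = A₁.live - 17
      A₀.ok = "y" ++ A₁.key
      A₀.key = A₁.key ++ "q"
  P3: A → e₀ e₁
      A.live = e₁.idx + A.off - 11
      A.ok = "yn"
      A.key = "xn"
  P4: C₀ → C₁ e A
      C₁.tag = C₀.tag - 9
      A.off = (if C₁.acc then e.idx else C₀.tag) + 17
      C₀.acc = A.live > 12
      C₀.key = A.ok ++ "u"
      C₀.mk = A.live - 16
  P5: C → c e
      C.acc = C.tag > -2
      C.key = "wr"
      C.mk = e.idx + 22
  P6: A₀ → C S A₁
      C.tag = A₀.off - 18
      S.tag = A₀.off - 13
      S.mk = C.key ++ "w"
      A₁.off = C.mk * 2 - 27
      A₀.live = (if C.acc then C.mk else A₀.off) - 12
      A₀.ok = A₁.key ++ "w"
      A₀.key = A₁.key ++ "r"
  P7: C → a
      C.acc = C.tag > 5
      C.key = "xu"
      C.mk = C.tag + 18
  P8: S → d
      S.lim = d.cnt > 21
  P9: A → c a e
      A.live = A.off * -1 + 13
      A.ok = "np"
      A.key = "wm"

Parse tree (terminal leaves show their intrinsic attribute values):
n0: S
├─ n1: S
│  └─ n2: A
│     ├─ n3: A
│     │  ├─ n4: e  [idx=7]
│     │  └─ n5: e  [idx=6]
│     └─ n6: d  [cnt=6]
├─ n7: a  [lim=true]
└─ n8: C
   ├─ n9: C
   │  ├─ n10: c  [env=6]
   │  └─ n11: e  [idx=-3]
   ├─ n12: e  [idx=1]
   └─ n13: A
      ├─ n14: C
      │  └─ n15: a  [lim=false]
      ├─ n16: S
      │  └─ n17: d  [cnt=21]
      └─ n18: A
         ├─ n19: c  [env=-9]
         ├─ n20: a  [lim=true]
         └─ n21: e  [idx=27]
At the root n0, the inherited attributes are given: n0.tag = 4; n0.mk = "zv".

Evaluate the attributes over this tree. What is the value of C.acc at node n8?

1. n0.tag = 4  [given at root]
2. n0.mk = "zv"  [given at root]
3. n1.tag = -6  [S₀.tag - 10]
4. n1.mk = "zr"  ["zr"]
5. n2.off = 29  [S.tag + 35]
6. n3.off = 24  [A₀.off - 5]
7. n4.idx = 7  [terminal]
8. n5.idx = 6  [terminal]
9. n3.live = 19  [e₁.idx + A.off - 11]
10. n3.ok = "yn"  ["yn"]
11. n3.key = "xn"  ["xn"]
12. n6.cnt = 6  [terminal]
13. n2.live = 2  [A₁.live - 17]
14. n2.ok = "yxn"  ["y" ++ A₁.key]
15. n2.key = "xnq"  [A₁.key ++ "q"]
16. n1.lim = true  [true]
17. n7.lim = true  [terminal]
18. n8.tag = 7  [S₀.tag + 3]
19. n9.tag = -2  [C₀.tag - 9]
20. n10.env = 6  [terminal]
21. n11.idx = -3  [terminal]
22. n9.acc = false  [C.tag > -2]
23. n9.key = "wr"  ["wr"]
24. n9.mk = 19  [e.idx + 22]
25. n12.idx = 1  [terminal]
26. n13.off = 24  [(if C₁.acc then e.idx else C₀.tag) + 17]
27. n14.tag = 6  [A₀.off - 18]
28. n15.lim = false  [terminal]
29. n14.acc = true  [C.tag > 5]
30. n14.key = "xu"  ["xu"]
31. n14.mk = 24  [C.tag + 18]
32. n16.tag = 11  [A₀.off - 13]
33. n16.mk = "xuw"  [C.key ++ "w"]
34. n17.cnt = 21  [terminal]
35. n16.lim = false  [d.cnt > 21]
36. n18.off = 21  [C.mk * 2 - 27]
37. n19.env = -9  [terminal]
38. n20.lim = true  [terminal]
39. n21.idx = 27  [terminal]
40. n18.live = -8  [A.off * -1 + 13]
41. n18.ok = "np"  ["np"]
42. n18.key = "wm"  ["wm"]
43. n13.live = 12  [(if C.acc then C.mk else A₀.off) - 12]
44. n13.ok = "wmw"  [A₁.key ++ "w"]
45. n13.key = "wmr"  [A₁.key ++ "r"]
46. n8.acc = false  [A.live > 12]
47. n8.key = "wmwu"  [A.ok ++ "u"]
48. n8.mk = -4  [A.live - 16]
49. n0.lim = false  [C.mk > -4]

false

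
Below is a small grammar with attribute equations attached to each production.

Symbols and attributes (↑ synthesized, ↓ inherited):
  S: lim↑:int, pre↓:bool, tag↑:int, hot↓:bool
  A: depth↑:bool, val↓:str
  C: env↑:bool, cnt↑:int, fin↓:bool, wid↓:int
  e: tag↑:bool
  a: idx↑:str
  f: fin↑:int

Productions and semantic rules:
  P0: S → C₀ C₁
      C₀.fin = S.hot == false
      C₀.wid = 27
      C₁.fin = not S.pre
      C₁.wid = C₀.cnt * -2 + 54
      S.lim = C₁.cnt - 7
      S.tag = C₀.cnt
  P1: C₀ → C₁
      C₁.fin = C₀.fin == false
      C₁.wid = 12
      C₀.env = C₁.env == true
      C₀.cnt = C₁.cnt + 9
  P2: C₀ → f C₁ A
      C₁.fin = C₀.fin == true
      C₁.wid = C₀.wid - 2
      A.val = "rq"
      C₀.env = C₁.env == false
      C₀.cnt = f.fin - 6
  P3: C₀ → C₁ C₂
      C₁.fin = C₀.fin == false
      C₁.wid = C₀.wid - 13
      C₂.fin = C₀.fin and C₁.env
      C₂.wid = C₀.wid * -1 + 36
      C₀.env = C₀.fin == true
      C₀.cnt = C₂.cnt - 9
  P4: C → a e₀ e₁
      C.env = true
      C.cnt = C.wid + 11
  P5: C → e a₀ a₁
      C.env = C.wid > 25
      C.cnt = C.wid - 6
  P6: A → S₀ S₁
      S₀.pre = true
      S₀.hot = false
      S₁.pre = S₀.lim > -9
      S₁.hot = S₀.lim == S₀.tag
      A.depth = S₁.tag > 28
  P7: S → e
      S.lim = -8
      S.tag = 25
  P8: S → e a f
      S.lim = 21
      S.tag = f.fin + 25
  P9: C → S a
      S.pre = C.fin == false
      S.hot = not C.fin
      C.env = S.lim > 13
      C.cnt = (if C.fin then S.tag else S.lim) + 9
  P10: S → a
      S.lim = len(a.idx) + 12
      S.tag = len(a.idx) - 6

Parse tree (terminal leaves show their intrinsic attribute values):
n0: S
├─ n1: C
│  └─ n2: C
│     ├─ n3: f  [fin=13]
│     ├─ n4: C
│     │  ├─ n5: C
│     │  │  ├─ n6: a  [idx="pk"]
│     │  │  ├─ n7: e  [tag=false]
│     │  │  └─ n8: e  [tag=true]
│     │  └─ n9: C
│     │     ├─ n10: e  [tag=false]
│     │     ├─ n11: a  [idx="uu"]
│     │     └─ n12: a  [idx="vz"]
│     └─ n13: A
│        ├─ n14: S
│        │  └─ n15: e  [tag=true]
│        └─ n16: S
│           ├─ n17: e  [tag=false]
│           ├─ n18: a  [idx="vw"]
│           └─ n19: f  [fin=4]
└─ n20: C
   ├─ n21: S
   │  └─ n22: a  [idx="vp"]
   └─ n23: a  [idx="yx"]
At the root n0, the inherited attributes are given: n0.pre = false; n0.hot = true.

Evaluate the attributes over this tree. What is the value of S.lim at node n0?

1. n0.pre = false  [given at root]
2. n0.hot = true  [given at root]
3. n1.fin = false  [S.hot == false]
4. n1.wid = 27  [27]
5. n2.fin = true  [C₀.fin == false]
6. n2.wid = 12  [12]
7. n3.fin = 13  [terminal]
8. n4.fin = true  [C₀.fin == true]
9. n4.wid = 10  [C₀.wid - 2]
10. n5.fin = false  [C₀.fin == false]
11. n5.wid = -3  [C₀.wid - 13]
12. n6.idx = "pk"  [terminal]
13. n7.tag = false  [terminal]
14. n8.tag = true  [terminal]
15. n5.env = true  [true]
16. n5.cnt = 8  [C.wid + 11]
17. n9.fin = true  [C₀.fin and C₁.env]
18. n9.wid = 26  [C₀.wid * -1 + 36]
19. n10.tag = false  [terminal]
20. n11.idx = "uu"  [terminal]
21. n12.idx = "vz"  [terminal]
22. n9.env = true  [C.wid > 25]
23. n9.cnt = 20  [C.wid - 6]
24. n4.env = true  [C₀.fin == true]
25. n4.cnt = 11  [C₂.cnt - 9]
26. n13.val = "rq"  ["rq"]
27. n14.pre = true  [true]
28. n14.hot = false  [false]
29. n15.tag = true  [terminal]
30. n14.lim = -8  [-8]
31. n14.tag = 25  [25]
32. n16.pre = true  [S₀.lim > -9]
33. n16.hot = false  [S₀.lim == S₀.tag]
34. n17.tag = false  [terminal]
35. n18.idx = "vw"  [terminal]
36. n19.fin = 4  [terminal]
37. n16.lim = 21  [21]
38. n16.tag = 29  [f.fin + 25]
39. n13.depth = true  [S₁.tag > 28]
40. n2.env = false  [C₁.env == false]
41. n2.cnt = 7  [f.fin - 6]
42. n1.env = false  [C₁.env == true]
43. n1.cnt = 16  [C₁.cnt + 9]
44. n20.fin = true  [not S.pre]
45. n20.wid = 22  [C₀.cnt * -2 + 54]
46. n21.pre = false  [C.fin == false]
47. n21.hot = false  [not C.fin]
48. n22.idx = "vp"  [terminal]
49. n21.lim = 14  [len(a.idx) + 12]
50. n21.tag = -4  [len(a.idx) - 6]
51. n23.idx = "yx"  [terminal]
52. n20.env = true  [S.lim > 13]
53. n20.cnt = 5  [(if C.fin then S.tag else S.lim) + 9]
54. n0.lim = -2  [C₁.cnt - 7]
55. n0.tag = 16  [C₀.cnt]

-2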